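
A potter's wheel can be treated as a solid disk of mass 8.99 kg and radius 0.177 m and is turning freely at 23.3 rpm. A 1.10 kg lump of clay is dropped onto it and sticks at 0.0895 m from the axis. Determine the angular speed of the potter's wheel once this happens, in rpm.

ω_f ≈ 21.9 rpm

No external torque acts about the axis; L_before = L_after.
I_p = ½(8.99)(0.177)² = 0.1408 kg·m².
Added inertia Σmr² = (1.10)(0.0895)² = 0.008811 kg·m²; I_f = 0.1408 + 0.008811 = 0.1496 kg·m².
ω_f = I_p ω_i / I_f = (0.1408)(23.3) / 0.1496 = 21.93 rpm.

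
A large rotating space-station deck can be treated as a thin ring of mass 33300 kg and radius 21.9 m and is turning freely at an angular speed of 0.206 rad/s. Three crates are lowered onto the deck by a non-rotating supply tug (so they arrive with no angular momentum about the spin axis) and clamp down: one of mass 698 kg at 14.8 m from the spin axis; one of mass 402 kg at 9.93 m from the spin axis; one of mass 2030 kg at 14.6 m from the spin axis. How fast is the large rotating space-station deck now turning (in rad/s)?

The added mass arrives with no angular momentum about the spin axis, and any external torque about the spin axis is negligible, so the system's angular momentum is conserved.
I_p = (33300)(21.9)² = 1.597e+07 kg·m².
Added inertia Σmr² = (698)(14.8)² + (402)(9.93)² + (2030)(14.6)² = 6.252e+05 kg·m²; I_f = 1.597e+07 + 6.252e+05 = 1.660e+07 kg·m².
ω_f = I_p ω_i / I_f = (1.597e+07)(0.206) / 1.660e+07 = 0.1982 rad/s.

ω_f ≈ 0.198 rad/s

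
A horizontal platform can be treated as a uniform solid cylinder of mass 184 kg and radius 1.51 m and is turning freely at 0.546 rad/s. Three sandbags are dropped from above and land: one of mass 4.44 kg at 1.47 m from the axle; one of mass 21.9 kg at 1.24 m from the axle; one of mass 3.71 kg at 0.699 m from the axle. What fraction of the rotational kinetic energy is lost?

The added mass arrives with no angular momentum about the axle, and any external torque about the axle is negligible, so the system's angular momentum is conserved.
I_p = ½(184)(1.51)² = 209.8 kg·m².
Added inertia Σmr² = (4.44)(1.47)² + (21.9)(1.24)² + (3.71)(0.699)² = 45.08 kg·m²; I_f = 209.8 + 45.08 = 254.8 kg·m².
ω_f = I_p ω_i / I_f = (209.8)(0.546) / 254.8 = 0.4494 rad/s.
KE_i = ½(209.8)(0.5460 rad/s)² = 31.27 J; KE_f = ½(254.8)(0.4494)² = 25.74 J.
Fraction lost = 0.1769.

fraction ≈ 0.177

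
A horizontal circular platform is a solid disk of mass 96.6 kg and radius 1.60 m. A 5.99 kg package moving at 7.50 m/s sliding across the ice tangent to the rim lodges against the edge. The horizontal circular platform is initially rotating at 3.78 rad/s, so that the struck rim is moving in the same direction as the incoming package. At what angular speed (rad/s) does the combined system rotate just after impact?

The axle reaction passes through the central axle and exerts no torque about it; angular momentum about the central axle is conserved through the impact.
I_p = ½(96.6)(1.60)² = 123.6 kg·m². Taking the sense of the package's angular momentum as positive, L_{package} = m v R = (5.99)(7.50)(1.60) = 71.88 kg·m²/s.
L_i = +I_p ω_p + m v R = +(123.6)(3.78) + 71.88 = 539.3 kg·m²/s.
After sticking, I_f = I_p + m R² = 123.6 + (5.99)(1.60)² = 139.0 kg·m².
ω_f = L_i / I_f = 539.3 / 139.0 = 3.880 rad/s.

|ω_f| ≈ 3.88 rad/s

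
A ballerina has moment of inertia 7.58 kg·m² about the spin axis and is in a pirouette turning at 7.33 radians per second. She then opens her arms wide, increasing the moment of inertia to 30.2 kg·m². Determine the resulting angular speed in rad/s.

ω₂ ≈ 1.84 rad/s

Angular momentum about the spin axis is conserved since the torque about it is zero.
ω₂ = I₁ω₁ / I₂ = (7.580)(7.33 rad/s) / (30.20) = 1.840 rad/s.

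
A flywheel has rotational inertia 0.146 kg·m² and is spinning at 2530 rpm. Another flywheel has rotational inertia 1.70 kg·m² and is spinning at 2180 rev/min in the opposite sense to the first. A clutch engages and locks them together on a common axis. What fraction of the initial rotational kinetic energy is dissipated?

The coupling torques are internal; angular momentum about the shared axis is conserved.
Taking A's sense as positive: L = (0.1460)(2530) − (1.700)(2180) = -3337 kg·m²·rpm.
Combined I = 0.1460 + 1.700 = 1.846 kg·m².
ω_f = L / I = -3337 / 1.846 = -1807 rpm.
KE_i = ½ΣIω² = 49420 J; KE_f = ½(1.846)(189.3)² = 33070 J.
Fraction dissipated = (KE_i − KE_f)/KE_i = 0.3309.

fraction ≈ 0.331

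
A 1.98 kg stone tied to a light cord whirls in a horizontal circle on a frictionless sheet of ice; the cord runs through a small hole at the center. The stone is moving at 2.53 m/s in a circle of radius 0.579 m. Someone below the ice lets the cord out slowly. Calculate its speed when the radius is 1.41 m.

Central (radial) force ⇒ zero torque about the center ⇒ m v r is constant.
v₂ = v₁ r₁ / r₂ = (2.53)(0.579) / (1.41) = 1.039 m/s.

v₂ ≈ 1.04 m/s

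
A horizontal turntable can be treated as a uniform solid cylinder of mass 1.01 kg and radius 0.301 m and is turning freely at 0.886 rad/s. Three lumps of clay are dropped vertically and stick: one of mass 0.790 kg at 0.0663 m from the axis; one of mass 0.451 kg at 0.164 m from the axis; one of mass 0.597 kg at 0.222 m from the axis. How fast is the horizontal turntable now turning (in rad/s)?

The added mass arrives with no angular momentum about the axis, and any external torque about the axis is negligible, so the system's angular momentum is conserved.
I_p = ½(1.01)(0.301)² = 0.04575 kg·m².
Added inertia Σmr² = (0.790)(0.0663)² + (0.451)(0.164)² + (0.597)(0.222)² = 0.04503 kg·m²; I_f = 0.04575 + 0.04503 = 0.09078 kg·m².
ω_f = I_p ω_i / I_f = (0.04575)(0.886) / 0.09078 = 0.4466 rad/s.

ω_f ≈ 0.447 rad/s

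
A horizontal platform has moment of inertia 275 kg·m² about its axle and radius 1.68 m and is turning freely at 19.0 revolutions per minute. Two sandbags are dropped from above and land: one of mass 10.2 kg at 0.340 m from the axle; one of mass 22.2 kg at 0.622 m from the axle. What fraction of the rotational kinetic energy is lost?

fraction ≈ 0.0343

The added mass arrives with no angular momentum about the axle, and any external torque about the axle is negligible, so the system's angular momentum is conserved.
Added inertia Σmr² = (10.2)(0.340)² + (22.2)(0.622)² = 9.768 kg·m²; I_f = 275.0 + 9.768 = 284.8 kg·m².
ω_f = I_p ω_i / I_f = (275.0)(19.0) / 284.8 = 18.35 rpm.
KE_i = ½(275.0)(1.990 rad/s)² = 544.3 J; KE_f = ½(284.8)(1.921)² = 525.7 J.
Fraction lost = 0.03430.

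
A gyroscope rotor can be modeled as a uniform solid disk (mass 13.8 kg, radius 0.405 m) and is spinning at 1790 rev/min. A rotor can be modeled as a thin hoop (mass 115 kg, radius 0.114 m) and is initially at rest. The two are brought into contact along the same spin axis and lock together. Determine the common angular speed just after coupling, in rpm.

The coupling torques are internal; angular momentum about the shared axis is conserved.
Moments of inertia: I_A = ½(13.8)(0.405)² = 1.132 kg·m²; I_B = (115)(0.114)² = 1.495 kg·m².
Taking A's sense as positive: L = (1.132)(1790) = 2026 kg·m²·rpm.
Combined I = 1.132 + 1.495 = 2.626 kg·m².
ω_f = L / I = 2026 / 2.626 = 771.4 rpm.

|ω_f| ≈ 771 rpm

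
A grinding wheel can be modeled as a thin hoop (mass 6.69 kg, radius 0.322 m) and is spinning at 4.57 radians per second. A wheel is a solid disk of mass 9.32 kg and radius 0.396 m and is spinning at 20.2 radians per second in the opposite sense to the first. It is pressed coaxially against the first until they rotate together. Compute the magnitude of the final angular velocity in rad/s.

The coupling torques are internal; angular momentum about the shared axis is conserved.
Moments of inertia: I_A = (6.69)(0.322)² = 0.6936 kg·m²; I_B = ½(9.32)(0.396)² = 0.7308 kg·m².
Taking A's sense as positive: L = (0.6936)(4.57) − (0.7308)(20.2) = -11.59 kg·m²·rad/s.
Combined I = 0.6936 + 0.7308 = 1.424 kg·m².
ω_f = L / I = -11.59 / 1.424 = -8.138 rad/s.

|ω_f| ≈ 8.14 rad/s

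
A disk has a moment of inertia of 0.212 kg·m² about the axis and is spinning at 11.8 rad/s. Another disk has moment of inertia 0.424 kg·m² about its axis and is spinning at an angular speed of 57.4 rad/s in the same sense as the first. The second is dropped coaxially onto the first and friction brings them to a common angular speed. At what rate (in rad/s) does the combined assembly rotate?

|ω_f| ≈ 42.2 rad/s

No external torque acts about the common axis, so total angular momentum is conserved.
Taking A's sense as positive: L = (0.2120)(11.8) + (0.4240)(57.4) = 26.84 kg·m²·rad/s.
Combined I = 0.2120 + 0.4240 = 0.6360 kg·m².
ω_f = L / I = 26.84 / 0.6360 = 42.20 rad/s.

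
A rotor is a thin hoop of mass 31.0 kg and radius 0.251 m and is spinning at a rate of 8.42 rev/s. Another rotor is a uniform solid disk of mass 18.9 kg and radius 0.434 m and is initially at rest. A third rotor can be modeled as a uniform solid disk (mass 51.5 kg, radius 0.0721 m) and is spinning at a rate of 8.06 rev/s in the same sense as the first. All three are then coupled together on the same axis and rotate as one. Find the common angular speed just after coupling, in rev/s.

|ω_f| ≈ 4.53 rev/s

The coupling torques are internal; angular momentum about the shared axis is conserved.
Moments of inertia: I_A = (31.0)(0.251)² = 1.953 kg·m²; I_B = ½(18.9)(0.434)² = 1.780 kg·m²; I_C = ½(51.5)(0.0721)² = 0.1339 kg·m².
Taking A's sense as positive: L = (1.953)(8.42) + (0.1339)(8.06) = 17.52 kg·m²·rev/s.
Combined I = 1.953 + 1.780 + 0.1339 = 3.867 kg·m².
ω_f = L / I = 17.52 / 3.867 = 4.532 rev/s.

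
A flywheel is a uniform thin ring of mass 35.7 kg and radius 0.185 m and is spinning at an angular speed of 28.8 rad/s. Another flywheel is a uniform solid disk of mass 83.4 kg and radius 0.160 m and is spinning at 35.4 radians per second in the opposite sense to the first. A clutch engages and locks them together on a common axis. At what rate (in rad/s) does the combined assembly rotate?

The coupling torques are internal; angular momentum about the shared axis is conserved.
Moments of inertia: I_A = (35.7)(0.185)² = 1.222 kg·m²; I_B = ½(83.4)(0.160)² = 1.068 kg·m².
Taking A's sense as positive: L = (1.222)(28.8) − (1.068)(35.4) = -2.601 kg·m²·rad/s.
Combined I = 1.222 + 1.068 = 2.289 kg·m².
ω_f = L / I = -2.601 / 2.289 = -1.136 rad/s.

|ω_f| ≈ 1.14 rad/s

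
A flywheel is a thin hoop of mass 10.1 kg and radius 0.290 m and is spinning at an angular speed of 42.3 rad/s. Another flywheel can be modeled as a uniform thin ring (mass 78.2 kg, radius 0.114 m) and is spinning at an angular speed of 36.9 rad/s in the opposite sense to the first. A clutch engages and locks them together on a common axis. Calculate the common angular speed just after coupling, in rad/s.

No external torque acts about the common axis, so total angular momentum is conserved.
Moments of inertia: I_A = (10.1)(0.290)² = 0.8494 kg·m²; I_B = (78.2)(0.114)² = 1.016 kg·m².
Taking A's sense as positive: L = (0.8494)(42.3) − (1.016)(36.9) = -1.571 kg·m²·rad/s.
Combined I = 0.8494 + 1.016 = 1.866 kg·m².
ω_f = L / I = -1.571 / 1.866 = -0.8420 rad/s.

|ω_f| ≈ 0.842 rad/s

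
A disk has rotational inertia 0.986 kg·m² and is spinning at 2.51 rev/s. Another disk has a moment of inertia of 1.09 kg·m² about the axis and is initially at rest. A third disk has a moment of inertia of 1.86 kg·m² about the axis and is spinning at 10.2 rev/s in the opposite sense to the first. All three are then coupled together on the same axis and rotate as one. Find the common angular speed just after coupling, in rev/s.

|ω_f| ≈ 4.19 rev/s

No external torque acts about the common axis, so total angular momentum is conserved.
Taking A's sense as positive: L = (0.9860)(2.51) − (1.860)(10.2) = -16.50 kg·m²·rev/s.
Combined I = 0.9860 + 1.090 + 1.860 = 3.936 kg·m².
ω_f = L / I = -16.50 / 3.936 = -4.191 rev/s.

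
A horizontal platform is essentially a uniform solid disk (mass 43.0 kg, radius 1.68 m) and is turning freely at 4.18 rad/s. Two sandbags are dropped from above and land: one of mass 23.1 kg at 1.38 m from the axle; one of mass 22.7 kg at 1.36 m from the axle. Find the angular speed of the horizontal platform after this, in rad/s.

ω_f ≈ 1.73 rad/s

No external torque acts about the axle; L_before = L_after.
I_p = ½(43.0)(1.68)² = 60.68 kg·m².
Added inertia Σmr² = (23.1)(1.38)² + (22.7)(1.36)² = 85.98 kg·m²; I_f = 60.68 + 85.98 = 146.7 kg·m².
ω_f = I_p ω_i / I_f = (60.68)(4.18) / 146.7 = 1.730 rad/s.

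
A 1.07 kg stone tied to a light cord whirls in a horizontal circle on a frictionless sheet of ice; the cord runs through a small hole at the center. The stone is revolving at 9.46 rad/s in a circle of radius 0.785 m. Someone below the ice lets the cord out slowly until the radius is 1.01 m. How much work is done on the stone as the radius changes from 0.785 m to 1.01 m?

W ≈ -11.7 J

The constraining force is radial, so m r² ω about the center is conserved.
ω₂ = ω₁ (r₁/r₂)² = (9.46)(0.785/1.01)² = 5.715 rad/s.
W = ΔKE = ½m(v₂² − v₁²) = -11.68 J.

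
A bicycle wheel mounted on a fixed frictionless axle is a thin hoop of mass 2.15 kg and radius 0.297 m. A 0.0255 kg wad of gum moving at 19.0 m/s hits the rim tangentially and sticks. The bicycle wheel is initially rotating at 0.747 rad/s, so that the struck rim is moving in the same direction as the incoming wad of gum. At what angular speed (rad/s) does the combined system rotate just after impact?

|ω_f| ≈ 1.49 rad/s

About the axle the impulsive forces during the collision are internal, so angular momentum about that axis is conserved.
I_p = (2.15)(0.297)² = 0.1896 kg·m². Taking the sense of the wad of gum's angular momentum as positive, L_{wad} = m v R = (0.0255)(19.0)(0.297) = 0.1439 kg·m²/s.
L_i = +I_p ω_p + m v R = +(0.1896)(0.747) + 0.1439 = 0.2856 kg·m²/s.
After sticking, I_f = I_p + m R² = 0.1896 + (0.0255)(0.297)² = 0.1919 kg·m².
ω_f = L_i / I_f = 0.2856 / 0.1919 = 1.488 rad/s.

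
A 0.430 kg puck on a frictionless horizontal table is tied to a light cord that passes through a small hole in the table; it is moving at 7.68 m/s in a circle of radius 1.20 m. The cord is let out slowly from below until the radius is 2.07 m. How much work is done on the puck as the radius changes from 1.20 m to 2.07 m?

Central (radial) force ⇒ zero torque about the center ⇒ m v r is constant.
v₂ = v₁ r₁ / r₂ = (7.68)(1.20) / (2.07) = 4.452 m/s.
W = ΔKE = ½m(v₂² − v₁²) = -8.420 J.

W ≈ -8.42 J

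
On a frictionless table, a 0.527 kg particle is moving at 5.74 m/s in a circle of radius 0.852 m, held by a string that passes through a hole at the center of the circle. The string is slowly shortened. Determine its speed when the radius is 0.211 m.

v₂ ≈ 23.2 m/s

Central (radial) force ⇒ zero torque about the center ⇒ m v r is constant.
v₂ = v₁ r₁ / r₂ = (5.74)(0.852) / (0.211) = 23.18 m/s.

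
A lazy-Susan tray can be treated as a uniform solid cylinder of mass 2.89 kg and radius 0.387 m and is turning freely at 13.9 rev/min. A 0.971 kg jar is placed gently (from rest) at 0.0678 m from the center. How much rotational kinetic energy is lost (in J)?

energy lost ≈ 0.00463 J

The added mass arrives with no angular momentum about the center, and any external torque about the center is negligible, so the system's angular momentum is conserved.
I_p = ½(2.89)(0.387)² = 0.2164 kg·m².
Added inertia Σmr² = (0.971)(0.0678)² = 0.004464 kg·m²; I_f = 0.2164 + 0.004464 = 0.2209 kg·m².
ω_f = I_p ω_i / I_f = (0.2164)(13.9) / 0.2209 = 13.62 rpm.
KE_i = ½(0.2164)(1.456 rad/s)² = 0.2293 J; KE_f = ½(0.2209)(1.426)² = 0.2246 J.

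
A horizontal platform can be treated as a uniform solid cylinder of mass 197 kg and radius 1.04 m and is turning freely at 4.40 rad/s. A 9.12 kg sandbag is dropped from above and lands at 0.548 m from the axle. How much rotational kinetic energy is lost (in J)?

energy lost ≈ 25.8 J

The added mass arrives with no angular momentum about the axle, and any external torque about the axle is negligible, so the system's angular momentum is conserved.
I_p = ½(197)(1.04)² = 106.5 kg·m².
Added inertia Σmr² = (9.12)(0.548)² = 2.739 kg·m²; I_f = 106.5 + 2.739 = 109.3 kg·m².
ω_f = I_p ω_i / I_f = (106.5)(4.40) / 109.3 = 4.290 rad/s.
KE_i = ½(106.5)(4.400 rad/s)² = 1031 J; KE_f = ½(109.3)(4.290)² = 1005 J.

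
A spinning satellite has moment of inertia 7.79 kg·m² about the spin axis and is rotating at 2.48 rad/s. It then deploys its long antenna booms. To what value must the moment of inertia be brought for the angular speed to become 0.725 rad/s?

Angular momentum about the spin axis is conserved since the torque about it is zero.
I₂ = I₁ω₁ / ω₂ = (7.79)(2.48) / (0.725) = 26.65 kg·m².

I₂ ≈ 26.6 kg·m²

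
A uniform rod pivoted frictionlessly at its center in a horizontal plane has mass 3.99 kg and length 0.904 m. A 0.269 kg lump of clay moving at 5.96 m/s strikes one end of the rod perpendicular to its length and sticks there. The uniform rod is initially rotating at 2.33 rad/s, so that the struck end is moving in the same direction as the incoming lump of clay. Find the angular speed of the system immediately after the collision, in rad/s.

About the pivot the impulsive forces during the collision are internal, so angular momentum about that axis is conserved.
I_p = (1/12)(3.99)(0.904)² = 0.2717 kg·m². Taking the sense of the lump of clay's angular momentum as positive, L_{lump} = m v R = (0.269)(5.96)(0.904/2) = 0.7247 kg·m²/s.
L_i = +I_p ω_p + m v R = +(0.2717)(2.33) + 0.7247 = 1.358 kg·m²/s.
After sticking, I_f = I_p + m R² = 0.2717 + (0.269)(0.904/2)² = 0.3267 kg·m².
ω_f = L_i / I_f = 1.358 / 0.3267 = 4.156 rad/s.

|ω_f| ≈ 4.16 rad/s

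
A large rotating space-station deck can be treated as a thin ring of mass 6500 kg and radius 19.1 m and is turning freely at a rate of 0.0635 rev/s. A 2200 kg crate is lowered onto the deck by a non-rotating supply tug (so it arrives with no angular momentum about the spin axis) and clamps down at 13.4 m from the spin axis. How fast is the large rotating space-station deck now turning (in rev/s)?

No external torque acts about the spin axis; L_before = L_after.
I_p = (6500)(19.1)² = 2.371e+06 kg·m².
Added inertia Σmr² = (2200)(13.4)² = 3.950e+05 kg·m²; I_f = 2.371e+06 + 3.950e+05 = 2.766e+06 kg·m².
ω_f = I_p ω_i / I_f = (2.371e+06)(0.0635) / 2.766e+06 = 0.05443 rev/s.

ω_f ≈ 0.0544 rev/s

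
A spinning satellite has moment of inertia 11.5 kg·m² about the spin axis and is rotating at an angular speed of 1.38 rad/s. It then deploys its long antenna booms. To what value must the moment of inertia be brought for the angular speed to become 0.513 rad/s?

I₂ ≈ 30.9 kg·m²

With no external torque about the axis, L is conserved: I₁ω₁ = I₂ω₂.
I₂ = I₁ω₁ / ω₂ = (11.5)(1.38) / (0.513) = 30.94 kg·m².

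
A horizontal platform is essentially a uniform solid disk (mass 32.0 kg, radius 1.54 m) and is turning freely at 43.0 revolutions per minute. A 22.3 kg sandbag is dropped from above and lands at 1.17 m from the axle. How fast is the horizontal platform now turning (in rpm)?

ω_f ≈ 23.8 rpm

No external torque acts about the axle; L_before = L_after.
I_p = ½(32.0)(1.54)² = 37.95 kg·m².
Added inertia Σmr² = (22.3)(1.17)² = 30.53 kg·m²; I_f = 37.95 + 30.53 = 68.47 kg·m².
ω_f = I_p ω_i / I_f = (37.95)(43.0) / 68.47 = 23.83 rpm.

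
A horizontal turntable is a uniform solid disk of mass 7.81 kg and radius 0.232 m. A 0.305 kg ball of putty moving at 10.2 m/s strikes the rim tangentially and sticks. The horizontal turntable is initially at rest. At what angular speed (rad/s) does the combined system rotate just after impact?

|ω_f| ≈ 3.19 rad/s

About the axle the impulsive forces during the collision are internal, so angular momentum about that axis is conserved.
I_p = ½(7.81)(0.232)² = 0.2102 kg·m². Taking the sense of the ball of putty's angular momentum as positive, L_{ball} = m v R = (0.305)(10.2)(0.232) = 0.7218 kg·m²/s.
L_i = 0 + 0.7218 = 0.7218 kg·m²/s.
After sticking, I_f = I_p + m R² = 0.2102 + (0.305)(0.232)² = 0.2266 kg·m².
ω_f = L_i / I_f = 0.7218 / 0.2266 = 3.185 rad/s.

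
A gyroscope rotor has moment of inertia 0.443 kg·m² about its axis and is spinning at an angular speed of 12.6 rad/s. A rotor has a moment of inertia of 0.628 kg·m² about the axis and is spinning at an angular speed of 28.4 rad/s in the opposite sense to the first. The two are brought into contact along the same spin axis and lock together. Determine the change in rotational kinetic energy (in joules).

ΔKE ≈ -218 J

No external torque acts about the common axis, so total angular momentum is conserved.
Taking A's sense as positive: L = (0.4430)(12.6) − (0.6280)(28.4) = -12.25 kg·m²·rad/s.
Combined I = 0.4430 + 0.6280 = 1.071 kg·m².
ω_f = L / I = -12.25 / 1.071 = -11.44 rad/s.
KE_i = ½ΣIω² = 288.4 J; KE_f = ½(1.071)(11.44)² = 70.10 J.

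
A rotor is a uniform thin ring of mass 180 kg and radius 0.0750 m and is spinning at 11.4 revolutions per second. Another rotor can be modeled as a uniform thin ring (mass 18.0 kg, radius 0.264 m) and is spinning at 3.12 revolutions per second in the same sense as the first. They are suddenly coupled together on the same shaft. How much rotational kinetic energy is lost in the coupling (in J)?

No external torque acts about the common axis, so total angular momentum is conserved.
Moments of inertia: I_A = (180)(0.0750)² = 1.012 kg·m²; I_B = (18.0)(0.264)² = 1.255 kg·m².
Taking A's sense as positive: L = (1.012)(11.4) + (1.255)(3.12) = 15.46 kg·m²·rev/s.
Combined I = 1.012 + 1.255 = 2.267 kg·m².
ω_f = L / I = 15.46 / 2.267 = 6.818 rev/s.
KE_i = ½ΣIω² = 2838 J; KE_f = ½(2.267)(42.84)² = 2080 J.

ΔKE lost ≈ 758 J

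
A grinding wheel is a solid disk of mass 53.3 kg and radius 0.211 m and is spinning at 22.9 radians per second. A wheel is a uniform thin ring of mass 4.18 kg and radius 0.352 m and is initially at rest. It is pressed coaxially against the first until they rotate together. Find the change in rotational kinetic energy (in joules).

ΔKE ≈ -94.5 J

The coupling torques are internal; angular momentum about the shared axis is conserved.
Moments of inertia: I_A = ½(53.3)(0.211)² = 1.186 kg·m²; I_B = (4.18)(0.352)² = 0.5179 kg·m².
Taking A's sense as positive: L = (1.186)(22.9) = 27.17 kg·m²·rad/s.
Combined I = 1.186 + 0.5179 = 1.704 kg·m².
ω_f = L / I = 27.17 / 1.704 = 15.94 rad/s.
KE_i = ½ΣIω² = 311.1 J; KE_f = ½(1.704)(15.94)² = 216.6 J.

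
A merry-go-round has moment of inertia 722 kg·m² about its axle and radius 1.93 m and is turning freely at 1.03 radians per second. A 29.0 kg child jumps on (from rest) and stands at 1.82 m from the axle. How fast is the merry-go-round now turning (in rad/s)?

The added mass arrives with no angular momentum about the axle, and any external torque about the axle is negligible, so the system's angular momentum is conserved.
Added inertia Σmr² = (29.0)(1.82)² = 96.06 kg·m²; I_f = 722.0 + 96.06 = 818.1 kg·m².
ω_f = I_p ω_i / I_f = (722.0)(1.03) / 818.1 = 0.9091 rad/s.

ω_f ≈ 0.909 rad/s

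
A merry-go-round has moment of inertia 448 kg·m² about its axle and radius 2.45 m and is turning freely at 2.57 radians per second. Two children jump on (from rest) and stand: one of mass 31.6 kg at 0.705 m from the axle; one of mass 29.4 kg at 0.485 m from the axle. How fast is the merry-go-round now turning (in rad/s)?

The added mass arrives with no angular momentum about the axle, and any external torque about the axle is negligible, so the system's angular momentum is conserved.
Added inertia Σmr² = (31.6)(0.705)² + (29.4)(0.485)² = 22.62 kg·m²; I_f = 448.0 + 22.62 = 470.6 kg·m².
ω_f = I_p ω_i / I_f = (448.0)(2.57) / 470.6 = 2.446 rad/s.

ω_f ≈ 2.45 rad/s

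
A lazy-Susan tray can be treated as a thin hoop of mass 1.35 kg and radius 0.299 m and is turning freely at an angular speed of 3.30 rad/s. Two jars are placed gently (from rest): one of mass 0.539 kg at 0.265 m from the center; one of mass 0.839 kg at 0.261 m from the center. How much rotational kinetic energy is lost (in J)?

The added mass arrives with no angular momentum about the center, and any external torque about the center is negligible, so the system's angular momentum is conserved.
I_p = (1.35)(0.299)² = 0.1207 kg·m².
Added inertia Σmr² = (0.539)(0.265)² + (0.839)(0.261)² = 0.09500 kg·m²; I_f = 0.1207 + 0.09500 = 0.2157 kg·m².
ω_f = I_p ω_i / I_f = (0.1207)(3.30) / 0.2157 = 1.846 rad/s.
KE_i = ½(0.1207)(3.300 rad/s)² = 0.6572 J; KE_f = ½(0.2157)(1.846)² = 0.3677 J.

energy lost ≈ 0.289 J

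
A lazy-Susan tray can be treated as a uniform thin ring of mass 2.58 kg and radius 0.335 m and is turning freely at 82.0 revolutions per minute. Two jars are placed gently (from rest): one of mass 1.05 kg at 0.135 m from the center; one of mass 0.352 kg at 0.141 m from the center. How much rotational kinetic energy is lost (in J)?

No external torque acts about the center; L_before = L_after.
I_p = (2.58)(0.335)² = 0.2895 kg·m².
Added inertia Σmr² = (1.05)(0.135)² + (0.352)(0.141)² = 0.02613 kg·m²; I_f = 0.2895 + 0.02613 = 0.3157 kg·m².
ω_f = I_p ω_i / I_f = (0.2895)(82.0) / 0.3157 = 75.21 rpm.
KE_i = ½(0.2895)(8.587 rad/s)² = 10.67 J; KE_f = ½(0.3157)(7.876)² = 9.791 J.

energy lost ≈ 0.884 J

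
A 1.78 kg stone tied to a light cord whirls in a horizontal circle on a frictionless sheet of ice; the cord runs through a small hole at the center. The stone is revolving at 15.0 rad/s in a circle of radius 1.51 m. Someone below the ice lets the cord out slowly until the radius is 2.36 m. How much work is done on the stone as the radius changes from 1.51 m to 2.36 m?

W ≈ -270 J

No torque about the axis ⇒ m r₁² ω₁ = m r₂² ω₂.
ω₂ = ω₁ (r₁/r₂)² = (15.0)(1.51/2.36)² = 6.141 rad/s.
W = ΔKE = ½m(v₂² − v₁²) = -269.7 J.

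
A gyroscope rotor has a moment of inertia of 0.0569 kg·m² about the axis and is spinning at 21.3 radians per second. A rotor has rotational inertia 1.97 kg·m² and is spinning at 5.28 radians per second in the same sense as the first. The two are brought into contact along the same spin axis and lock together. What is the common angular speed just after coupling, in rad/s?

The coupling torques are internal; angular momentum about the shared axis is conserved.
Taking A's sense as positive: L = (0.05690)(21.3) + (1.970)(5.28) = 11.61 kg·m²·rad/s.
Combined I = 0.05690 + 1.970 = 2.027 kg·m².
ω_f = L / I = 11.61 / 2.027 = 5.730 rad/s.

|ω_f| ≈ 5.73 rad/s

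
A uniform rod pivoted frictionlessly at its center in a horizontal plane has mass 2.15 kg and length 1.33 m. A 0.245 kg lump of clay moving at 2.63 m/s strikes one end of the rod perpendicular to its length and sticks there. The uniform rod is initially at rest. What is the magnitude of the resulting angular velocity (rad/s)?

|ω_f| ≈ 1.01 rad/s

The axle reaction passes through the pivot and exerts no torque about it; angular momentum about the pivot is conserved through the impact.
I_p = (1/12)(2.15)(1.33)² = 0.3169 kg·m². Taking the sense of the lump of clay's angular momentum as positive, L_{lump} = m v R = (0.245)(2.63)(1.33/2) = 0.4285 kg·m²/s.
L_i = 0 + 0.4285 = 0.4285 kg·m²/s.
After sticking, I_f = I_p + m R² = 0.3169 + (0.245)(1.33/2)² = 0.4253 kg·m².
ω_f = L_i / I_f = 0.4285 / 0.4253 = 1.008 rad/s.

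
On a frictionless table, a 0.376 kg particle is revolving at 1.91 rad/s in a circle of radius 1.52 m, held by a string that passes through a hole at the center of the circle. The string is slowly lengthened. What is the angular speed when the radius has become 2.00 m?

No torque about the axis ⇒ m r₁² ω₁ = m r₂² ω₂.
ω₂ = ω₁ (r₁/r₂)² = (1.91)(1.52/2.00)² = 1.103 rad/s.

ω₂ ≈ 1.10 rad/s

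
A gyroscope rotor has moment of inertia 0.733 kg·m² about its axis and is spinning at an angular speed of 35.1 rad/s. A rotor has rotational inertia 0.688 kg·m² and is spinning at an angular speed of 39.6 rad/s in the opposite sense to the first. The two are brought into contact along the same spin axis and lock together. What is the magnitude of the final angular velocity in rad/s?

The coupling torques are internal; angular momentum about the shared axis is conserved.
Taking A's sense as positive: L = (0.7330)(35.1) − (0.6880)(39.6) = -1.516 kg·m²·rad/s.
Combined I = 0.7330 + 0.6880 = 1.421 kg·m².
ω_f = L / I = -1.516 / 1.421 = -1.067 rad/s.

|ω_f| ≈ 1.07 rad/s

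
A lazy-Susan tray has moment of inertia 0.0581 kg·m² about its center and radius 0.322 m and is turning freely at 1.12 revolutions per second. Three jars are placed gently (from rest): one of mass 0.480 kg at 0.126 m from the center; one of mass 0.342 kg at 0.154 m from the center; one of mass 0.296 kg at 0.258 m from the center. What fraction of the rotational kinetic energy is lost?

The added mass arrives with no angular momentum about the center, and any external torque about the center is negligible, so the system's angular momentum is conserved.
Added inertia Σmr² = (0.480)(0.126)² + (0.342)(0.154)² + (0.296)(0.258)² = 0.03543 kg·m²; I_f = 0.05810 + 0.03543 = 0.09353 kg·m².
ω_f = I_p ω_i / I_f = (0.05810)(1.12) / 0.09353 = 0.6957 rev/s.
KE_i = ½(0.05810)(7.037 rad/s)² = 1.439 J; KE_f = ½(0.09353)(4.371)² = 0.8936 J.
Fraction lost = 0.3788.

fraction ≈ 0.379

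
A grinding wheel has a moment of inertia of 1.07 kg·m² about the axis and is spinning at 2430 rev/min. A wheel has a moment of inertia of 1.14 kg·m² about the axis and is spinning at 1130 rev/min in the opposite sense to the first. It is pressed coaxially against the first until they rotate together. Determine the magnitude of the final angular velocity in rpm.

|ω_f| ≈ 594 rpm

No external torque acts about the common axis, so total angular momentum is conserved.
Taking A's sense as positive: L = (1.070)(2430) − (1.140)(1130) = 1312 kg·m²·rpm.
Combined I = 1.070 + 1.140 = 2.210 kg·m².
ω_f = L / I = 1312 / 2.210 = 593.6 rpm.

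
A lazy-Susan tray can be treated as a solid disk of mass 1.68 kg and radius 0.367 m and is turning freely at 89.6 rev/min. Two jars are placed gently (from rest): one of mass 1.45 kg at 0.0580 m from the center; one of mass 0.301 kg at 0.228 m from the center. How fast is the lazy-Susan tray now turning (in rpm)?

ω_f ≈ 75.8 rpm

No external torque acts about the center; L_before = L_after.
I_p = ½(1.68)(0.367)² = 0.1131 kg·m².
Added inertia Σmr² = (1.45)(0.0580)² + (0.301)(0.228)² = 0.02052 kg·m²; I_f = 0.1131 + 0.02052 = 0.1337 kg·m².
ω_f = I_p ω_i / I_f = (0.1131)(89.6) / 0.1337 = 75.84 rpm.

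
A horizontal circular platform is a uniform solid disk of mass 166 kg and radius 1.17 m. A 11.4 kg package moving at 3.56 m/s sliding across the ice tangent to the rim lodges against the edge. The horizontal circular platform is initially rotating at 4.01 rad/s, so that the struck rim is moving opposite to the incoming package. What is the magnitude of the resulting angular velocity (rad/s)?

The axle reaction passes through the central axle and exerts no torque about it; angular momentum about the central axle is conserved through the impact.
I_p = ½(166)(1.17)² = 113.6 kg·m². Taking the sense of the package's angular momentum as positive, L_{package} = m v R = (11.4)(3.56)(1.17) = 47.48 kg·m²/s.
L_i = −I_p ω_p + m v R = −(113.6)(4.01) + 47.48 = -408.1 kg·m²/s.
After sticking, I_f = I_p + m R² = 113.6 + (11.4)(1.17)² = 129.2 kg·m².
ω_f = L_i / I_f = -408.1 / 129.2 = -3.158 rad/s.

|ω_f| ≈ 3.16 rad/s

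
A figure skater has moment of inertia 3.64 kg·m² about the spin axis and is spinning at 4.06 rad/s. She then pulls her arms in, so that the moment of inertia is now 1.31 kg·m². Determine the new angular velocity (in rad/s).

ω₂ ≈ 11.3 rad/s

With no external torque about the axis, L is conserved: I₁ω₁ = I₂ω₂.
ω₂ = I₁ω₁ / I₂ = (3.640)(4.06 rad/s) / (1.310) = 11.28 rad/s.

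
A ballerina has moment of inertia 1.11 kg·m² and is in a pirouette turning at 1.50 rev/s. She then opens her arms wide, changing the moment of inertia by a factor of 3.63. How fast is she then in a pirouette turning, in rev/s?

ω₂ ≈ 0.413 rev/s

With no external torque about the axis, L is conserved: I₁ω₁ = I₂ω₂.
I₂ = 3.63 × 1.11 = 4.029 kg·m².
ω₂ = I₁ω₁ / I₂ = (1.110)(1.50 rev/s) / (4.029) = 0.4132 rev/s.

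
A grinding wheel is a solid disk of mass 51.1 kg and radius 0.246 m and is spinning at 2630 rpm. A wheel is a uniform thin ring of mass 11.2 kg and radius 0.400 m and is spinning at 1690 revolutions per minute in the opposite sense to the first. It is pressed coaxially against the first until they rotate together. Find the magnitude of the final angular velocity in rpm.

|ω_f| ≈ 311 rpm

The coupling torques are internal; angular momentum about the shared axis is conserved.
Moments of inertia: I_A = ½(51.1)(0.246)² = 1.546 kg·m²; I_B = (11.2)(0.400)² = 1.792 kg·m².
Taking A's sense as positive: L = (1.546)(2630) − (1.792)(1690) = 1038 kg·m²·rpm.
Combined I = 1.546 + 1.792 = 3.338 kg·m².
ω_f = L / I = 1038 / 3.338 = 310.9 rpm.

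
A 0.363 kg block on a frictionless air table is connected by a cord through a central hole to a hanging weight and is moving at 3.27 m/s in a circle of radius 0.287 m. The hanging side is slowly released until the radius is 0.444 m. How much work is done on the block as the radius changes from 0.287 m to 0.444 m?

W ≈ -1.13 J

Central (radial) force ⇒ zero torque about the center ⇒ m v r is constant.
v₂ = v₁ r₁ / r₂ = (3.27)(0.287) / (0.444) = 2.114 m/s.
W = ΔKE = ½m(v₂² − v₁²) = -1.130 J.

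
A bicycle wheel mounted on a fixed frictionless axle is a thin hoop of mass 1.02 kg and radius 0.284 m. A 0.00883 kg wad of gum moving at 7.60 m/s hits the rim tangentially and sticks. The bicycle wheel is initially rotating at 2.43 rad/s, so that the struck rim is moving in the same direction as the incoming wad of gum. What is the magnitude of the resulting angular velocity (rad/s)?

The axle reaction passes through the axle and exerts no torque about it; angular momentum about the axle is conserved through the impact.
I_p = (1.02)(0.284)² = 0.08227 kg·m². Taking the sense of the wad of gum's angular momentum as positive, L_{wad} = m v R = (0.00883)(7.60)(0.284) = 0.01906 kg·m²/s.
L_i = +I_p ω_p + m v R = +(0.08227)(2.43) + 0.01906 = 0.2190 kg·m²/s.
After sticking, I_f = I_p + m R² = 0.08227 + (0.00883)(0.284)² = 0.08298 kg·m².
ω_f = L_i / I_f = 0.2190 / 0.08298 = 2.639 rad/s.

|ω_f| ≈ 2.64 rad/s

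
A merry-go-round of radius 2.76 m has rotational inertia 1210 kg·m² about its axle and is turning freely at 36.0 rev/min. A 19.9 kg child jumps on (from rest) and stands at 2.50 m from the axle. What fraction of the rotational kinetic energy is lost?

The added mass arrives with no angular momentum about the axle, and any external torque about the axle is negligible, so the system's angular momentum is conserved.
Added inertia Σmr² = (19.9)(2.50)² = 124.4 kg·m²; I_f = 1210 + 124.4 = 1334 kg·m².
ω_f = I_p ω_i / I_f = (1210)(36.0) / 1334 = 32.64 rpm.
KE_i = ½(1210)(3.770 rad/s)² = 8598 J; KE_f = ½(1334)(3.419)² = 7797 J.
Fraction lost = 0.09321.

fraction ≈ 0.0932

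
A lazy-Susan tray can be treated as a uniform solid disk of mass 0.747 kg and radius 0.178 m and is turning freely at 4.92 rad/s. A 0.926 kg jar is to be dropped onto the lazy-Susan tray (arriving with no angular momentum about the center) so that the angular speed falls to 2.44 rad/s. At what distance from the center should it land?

The added mass arrives with no angular momentum about the center, and any external torque about the center is negligible, so the system's angular momentum is conserved.
I_p = ½(0.747)(0.178)² = 0.01183 kg·m².
I_p ω_i = (I_p + m r²) ω_f ⇒ m r² = I_p(ω_i/ω_f − 1) = 0.01183(4.92/2.44 − 1) = 0.01203 kg·m².
r = √(0.01203/0.926) = 0.1140 m.

r ≈ 0.114 m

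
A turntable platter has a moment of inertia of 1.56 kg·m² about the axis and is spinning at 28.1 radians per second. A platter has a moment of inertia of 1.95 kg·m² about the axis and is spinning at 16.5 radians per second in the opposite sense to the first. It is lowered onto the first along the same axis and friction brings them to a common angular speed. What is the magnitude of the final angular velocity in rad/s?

|ω_f| ≈ 3.32 rad/s

The coupling torques are internal; angular momentum about the shared axis is conserved.
Taking A's sense as positive: L = (1.560)(28.1) − (1.950)(16.5) = 11.66 kg·m²·rad/s.
Combined I = 1.560 + 1.950 = 3.510 kg·m².
ω_f = L / I = 11.66 / 3.510 = 3.322 rad/s.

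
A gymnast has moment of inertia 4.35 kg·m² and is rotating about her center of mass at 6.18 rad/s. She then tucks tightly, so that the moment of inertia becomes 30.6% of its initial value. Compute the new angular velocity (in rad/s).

With no external torque about the axis, L is conserved: I₁ω₁ = I₂ω₂.
I₂ = 0.306 × 4.35 = 1.331 kg·m².
ω₂ = I₁ω₁ / I₂ = (4.350)(6.18 rad/s) / (1.331) = 20.20 rad/s.

ω₂ ≈ 20.2 rad/s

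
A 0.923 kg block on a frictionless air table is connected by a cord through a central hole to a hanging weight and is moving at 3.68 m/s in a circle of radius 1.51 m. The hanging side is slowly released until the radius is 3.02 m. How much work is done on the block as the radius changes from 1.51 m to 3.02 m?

Central (radial) force ⇒ zero torque about the center ⇒ m v r is constant.
v₂ = v₁ r₁ / r₂ = (3.68)(1.51) / (3.02) = 1.840 m/s.
W = ΔKE = ½m(v₂² − v₁²) = -4.687 J.

W ≈ -4.69 J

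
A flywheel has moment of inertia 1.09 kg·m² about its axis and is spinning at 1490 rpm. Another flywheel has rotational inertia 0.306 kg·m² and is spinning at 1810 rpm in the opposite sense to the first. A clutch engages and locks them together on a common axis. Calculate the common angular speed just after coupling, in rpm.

The coupling torques are internal; angular momentum about the shared axis is conserved.
Taking A's sense as positive: L = (1.090)(1490) − (0.3060)(1810) = 1070 kg·m²·rpm.
Combined I = 1.090 + 0.3060 = 1.396 kg·m².
ω_f = L / I = 1070 / 1.396 = 766.6 rpm.

|ω_f| ≈ 767 rpm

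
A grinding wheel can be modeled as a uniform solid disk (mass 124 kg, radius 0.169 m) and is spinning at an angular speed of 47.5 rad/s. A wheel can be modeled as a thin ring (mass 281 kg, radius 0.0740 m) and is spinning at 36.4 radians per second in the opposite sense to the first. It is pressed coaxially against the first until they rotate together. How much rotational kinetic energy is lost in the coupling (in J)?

ΔKE lost ≈ 2900 J

No external torque acts about the common axis, so total angular momentum is conserved.
Moments of inertia: I_A = ½(124)(0.169)² = 1.771 kg·m²; I_B = (281)(0.0740)² = 1.539 kg·m².
Taking A's sense as positive: L = (1.771)(47.5) − (1.539)(36.4) = 28.10 kg·m²·rad/s.
Combined I = 1.771 + 1.539 = 3.310 kg·m².
ω_f = L / I = 28.10 / 3.310 = 8.491 rad/s.
KE_i = ½ΣIω² = 3017 J; KE_f = ½(3.310)(8.491)² = 119.3 J.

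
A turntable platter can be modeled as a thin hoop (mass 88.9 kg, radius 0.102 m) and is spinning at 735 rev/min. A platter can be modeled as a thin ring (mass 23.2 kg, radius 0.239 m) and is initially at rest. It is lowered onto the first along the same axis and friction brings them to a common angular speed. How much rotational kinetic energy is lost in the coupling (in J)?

ΔKE lost ≈ 1610 J

The coupling torques are internal; angular momentum about the shared axis is conserved.
Moments of inertia: I_A = (88.9)(0.102)² = 0.9249 kg·m²; I_B = (23.2)(0.239)² = 1.325 kg·m².
Taking A's sense as positive: L = (0.9249)(735) = 679.8 kg·m²·rpm.
Combined I = 0.9249 + 1.325 = 2.250 kg·m².
ω_f = L / I = 679.8 / 2.250 = 302.1 rpm.
KE_i = ½ΣIω² = 2740 J; KE_f = ½(2.250)(31.64)² = 1126 J.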